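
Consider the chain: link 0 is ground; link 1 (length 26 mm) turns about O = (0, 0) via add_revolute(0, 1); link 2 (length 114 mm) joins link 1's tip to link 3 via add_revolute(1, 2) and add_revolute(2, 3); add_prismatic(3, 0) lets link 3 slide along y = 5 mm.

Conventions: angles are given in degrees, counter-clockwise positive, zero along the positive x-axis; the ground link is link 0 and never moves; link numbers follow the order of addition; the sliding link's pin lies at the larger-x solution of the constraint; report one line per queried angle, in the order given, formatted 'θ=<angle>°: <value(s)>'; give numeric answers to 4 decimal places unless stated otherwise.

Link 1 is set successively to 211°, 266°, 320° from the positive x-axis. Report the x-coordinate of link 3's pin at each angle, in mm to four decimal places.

geometry: r = 26 mm, L = 114 mm, e = 5 mm
θ=211°: crank pin P = (r cos θ, r sin θ) = (-22.286350, -13.390990)
θ=211°: h = r sin θ − e = -13.390990 − 5 = -18.390990
θ=211°: x = r cos θ + √(L² − h²) = -22.286350 + 112.506762 = 90.220412
θ=266°: crank pin P = (r cos θ, r sin θ) = (-1.813668, -25.936665)
θ=266°: h = r sin θ − e = -25.936665 − 5 = -30.936665
θ=266°: x = r cos θ + √(L² − h²) = -1.813668 + 109.722025 = 107.908357
θ=320°: crank pin P = (r cos θ, r sin θ) = (19.917156, -16.712478)
θ=320°: h = r sin θ − e = -16.712478 − 5 = -21.712478
θ=320°: x = r cos θ + √(L² − h²) = 19.917156 + 111.913218 = 131.830373

θ=211°: 90.2204
θ=266°: 107.9084
θ=320°: 131.8304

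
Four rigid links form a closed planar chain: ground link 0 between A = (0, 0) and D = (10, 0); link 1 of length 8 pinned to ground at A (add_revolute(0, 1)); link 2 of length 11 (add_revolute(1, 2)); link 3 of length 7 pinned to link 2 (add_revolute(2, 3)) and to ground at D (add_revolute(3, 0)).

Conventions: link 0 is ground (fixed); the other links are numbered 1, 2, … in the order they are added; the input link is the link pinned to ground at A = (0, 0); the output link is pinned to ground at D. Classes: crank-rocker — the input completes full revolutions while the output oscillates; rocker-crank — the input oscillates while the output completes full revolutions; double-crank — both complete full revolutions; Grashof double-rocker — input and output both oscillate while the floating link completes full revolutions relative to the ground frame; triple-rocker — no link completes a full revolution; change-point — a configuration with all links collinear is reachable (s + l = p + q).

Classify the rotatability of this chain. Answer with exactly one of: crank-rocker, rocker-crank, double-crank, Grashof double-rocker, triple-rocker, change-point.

lengths: ground=10, input=8, coupler=11, output=7
sorted: s=7 (shortest), l=11 (longest), p+q=18
s + l = 18 vs p + q = 18
s + l = p + q → change-point (collinear configuration reachable)

change-point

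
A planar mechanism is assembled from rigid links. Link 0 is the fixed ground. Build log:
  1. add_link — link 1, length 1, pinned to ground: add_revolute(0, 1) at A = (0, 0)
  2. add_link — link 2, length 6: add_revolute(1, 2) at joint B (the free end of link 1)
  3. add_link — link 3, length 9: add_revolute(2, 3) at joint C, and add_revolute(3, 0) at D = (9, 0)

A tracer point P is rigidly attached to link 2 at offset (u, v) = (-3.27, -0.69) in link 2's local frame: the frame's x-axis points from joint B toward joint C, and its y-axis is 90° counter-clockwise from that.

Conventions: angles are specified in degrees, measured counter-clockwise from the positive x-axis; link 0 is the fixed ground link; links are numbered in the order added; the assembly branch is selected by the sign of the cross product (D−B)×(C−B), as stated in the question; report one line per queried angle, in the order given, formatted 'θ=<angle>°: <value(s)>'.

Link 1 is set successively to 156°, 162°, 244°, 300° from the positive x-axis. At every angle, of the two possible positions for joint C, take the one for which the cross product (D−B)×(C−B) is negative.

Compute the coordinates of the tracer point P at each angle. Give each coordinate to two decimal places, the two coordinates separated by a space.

A=(0,0), D=(9.00,0)
θ=156°: B = A + 1.00·(cos156°, sin156°) = (-0.9135, 0.4067)
θ=156°: |BD| = 9.9219
θ=156°: circle(B,6.00) ∩ circle(D,9.00): a=2.6932, h=5.3616
θ=156°:   candidates: C₊=(1.9972,5.6534) cross=53.197; C₋=(1.5576,-5.0607) cross=-53.197
θ=156°:   branch - wants cross < 0 → take C=(1.5576,-5.0607) (cross=-53.197)
θ=156°: ex = (C−B)/|BC| = (0.4119,-0.9112); ey = (0.9112,0.4119)
θ=156°: P = B + -3.27·ex + -0.69·ey = (-2.8891,3.1023)
θ=162°: B = A + 1.00·(cos162°, sin162°) = (-0.9511, 0.3090)
θ=162°: |BD| = 9.9559
θ=162°: circle(B,6.00) ∩ circle(D,9.00): a=2.7179, h=5.3491
θ=162°:   candidates: C₊=(1.9316,5.5712) cross=53.255; C₋=(1.5996,-5.1219) cross=-53.255
θ=162°:   branch - wants cross < 0 → take C=(1.5996,-5.1219) (cross=-53.255)
θ=162°: ex = (C−B)/|BC| = (0.4251,-0.9051); ey = (0.9051,0.4251)
θ=162°: P = B + -3.27·ex + -0.69·ey = (-2.9657,2.9755)
θ=244°: B = A + 1.00·(cos244°, sin244°) = (-0.4384, -0.8988)
θ=244°: |BD| = 9.4811
θ=244°: circle(B,6.00) ∩ circle(D,9.00): a=2.3674, h=5.5132
θ=244°:   candidates: C₊=(1.3957,4.8140) cross=52.271; C₋=(2.4410,-6.1628) cross=-52.271
θ=244°:   branch - wants cross < 0 → take C=(2.4410,-6.1628) (cross=-52.271)
θ=244°: ex = (C−B)/|BC| = (0.4799,-0.8773); ey = (0.8773,0.4799)
θ=244°: P = B + -3.27·ex + -0.69·ey = (-2.6130,1.6389)
θ=300°: B = A + 1.00·(cos300°, sin300°) = (0.5000, -0.8660)
θ=300°: |BD| = 8.5440
θ=300°: circle(B,6.00) ∩ circle(D,9.00): a=1.6386, h=5.7719
θ=300°:   candidates: C₊=(1.5451,5.0423) cross=49.315; C₋=(2.7152,-6.4421) cross=-49.315
θ=300°:   branch - wants cross < 0 → take C=(2.7152,-6.4421) (cross=-49.315)
θ=300°: ex = (C−B)/|BC| = (0.3692,-0.9294); ey = (0.9294,0.3692)
θ=300°: P = B + -3.27·ex + -0.69·ey = (-1.3485,1.9182)

θ=156°: -2.89 3.10
θ=162°: -2.97 2.98
θ=244°: -2.61 1.64
θ=300°: -1.35 1.92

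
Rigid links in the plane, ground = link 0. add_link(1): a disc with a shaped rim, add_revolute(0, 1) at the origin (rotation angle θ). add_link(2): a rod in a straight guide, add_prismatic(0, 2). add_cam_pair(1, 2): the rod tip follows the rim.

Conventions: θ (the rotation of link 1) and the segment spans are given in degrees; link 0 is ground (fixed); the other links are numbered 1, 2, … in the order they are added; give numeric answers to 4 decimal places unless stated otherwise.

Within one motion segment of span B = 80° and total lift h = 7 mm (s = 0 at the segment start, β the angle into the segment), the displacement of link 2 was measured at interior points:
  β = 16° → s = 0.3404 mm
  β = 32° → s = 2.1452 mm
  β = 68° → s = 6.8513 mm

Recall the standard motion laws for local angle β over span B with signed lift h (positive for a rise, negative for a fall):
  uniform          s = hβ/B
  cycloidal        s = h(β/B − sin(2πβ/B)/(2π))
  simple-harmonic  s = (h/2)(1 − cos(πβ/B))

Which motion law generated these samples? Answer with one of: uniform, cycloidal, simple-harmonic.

candidates at β/B = r: uniform s = h·r (linear in β); cycloidal s = h·(r − sin(2πr)/(2π)); simple-harmonic s = (h/2)(1 − cos(πr))
β=16°: printed 0.3404 | uniform 1.4000, cycloidal 0.3404, simple-harmonic 0.6684
β=32°: printed 2.1452 | uniform 2.8000, cycloidal 2.1452, simple-harmonic 2.4184
β=68°: printed 6.8513 | uniform 5.9500, cycloidal 6.8513, simple-harmonic 6.6185
only one law matches every sample → cycloidal

cycloidal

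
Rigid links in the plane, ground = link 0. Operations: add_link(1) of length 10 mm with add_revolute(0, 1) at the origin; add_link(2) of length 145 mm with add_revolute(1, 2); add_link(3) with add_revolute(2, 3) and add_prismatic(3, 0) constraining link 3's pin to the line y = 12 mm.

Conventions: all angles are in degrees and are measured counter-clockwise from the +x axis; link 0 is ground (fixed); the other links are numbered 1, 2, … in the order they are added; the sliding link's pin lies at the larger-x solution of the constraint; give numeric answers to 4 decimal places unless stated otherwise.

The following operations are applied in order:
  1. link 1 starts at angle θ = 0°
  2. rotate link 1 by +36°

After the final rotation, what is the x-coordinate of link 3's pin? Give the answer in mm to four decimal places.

geometry: r = 10 mm, L = 145 mm, e = 12 mm; θ starts at 0°
rotate link 1 by +36°: θ ← 0° +36° = 36°
crank pin P = (r cos θ, r sin θ) = (8.090170, 5.877853)
h = r sin θ − e = 5.877853 − 12 = -6.122147
x = r cos θ + √(L² − h²) = 8.090170 + 144.870699 = 152.960869

152.9609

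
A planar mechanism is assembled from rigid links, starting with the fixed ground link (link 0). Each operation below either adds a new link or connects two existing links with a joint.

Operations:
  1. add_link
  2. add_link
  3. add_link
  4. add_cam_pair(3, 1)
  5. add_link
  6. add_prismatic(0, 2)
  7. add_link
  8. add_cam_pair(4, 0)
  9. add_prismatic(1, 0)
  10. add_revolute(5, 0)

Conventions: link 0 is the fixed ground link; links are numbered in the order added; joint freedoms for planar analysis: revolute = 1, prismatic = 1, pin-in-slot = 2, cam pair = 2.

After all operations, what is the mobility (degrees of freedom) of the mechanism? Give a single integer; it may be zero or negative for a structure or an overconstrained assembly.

ground; <1,0,0>
#1 <2,0,0>
#2 <3,0,0>
#3 <4,0,0>
C:3↔1 J2 <4,0,1>
#4 <5,0,1>
P:0↔2 J1 <5,1,1>
#5 <6,1,1>
C:4↔0 J2 <6,1,2>
P:1↔0 J1 <6,2,2>
R:5↔0 J1 <6,3,2>
3×5 − 2×3 − 1×2 = 7

M = 7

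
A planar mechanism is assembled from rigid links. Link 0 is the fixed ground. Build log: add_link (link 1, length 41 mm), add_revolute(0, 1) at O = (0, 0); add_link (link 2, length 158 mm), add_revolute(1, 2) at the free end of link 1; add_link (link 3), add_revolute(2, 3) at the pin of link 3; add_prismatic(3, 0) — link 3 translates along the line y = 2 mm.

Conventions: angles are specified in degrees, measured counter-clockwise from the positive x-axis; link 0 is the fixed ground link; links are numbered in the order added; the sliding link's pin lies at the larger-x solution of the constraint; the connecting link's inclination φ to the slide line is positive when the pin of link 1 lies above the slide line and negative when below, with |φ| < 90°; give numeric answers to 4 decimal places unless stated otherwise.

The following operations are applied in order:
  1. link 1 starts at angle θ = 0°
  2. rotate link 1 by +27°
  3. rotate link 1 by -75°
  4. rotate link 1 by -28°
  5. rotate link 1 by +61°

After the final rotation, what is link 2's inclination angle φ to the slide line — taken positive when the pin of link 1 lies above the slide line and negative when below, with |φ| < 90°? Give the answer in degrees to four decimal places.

geometry: r = 41 mm, L = 158 mm, e = 2 mm; θ starts at 0°
rotate link 1 by +27°: θ ← 0° +27° = 27°
rotate link 1 by -75°: θ ← 27° -75° = -48°
rotate link 1 by -28°: θ ← -48° -28° = -76°
rotate link 1 by +61°: θ ← -76° +61° = -15°
h = r sin θ − e = -10.611581 − 2 = -12.611581
sin φ = h / L = -12.611581 / 158 = -0.07982013
φ = arcsin(-0.07982013) = -4.578227°

-4.5782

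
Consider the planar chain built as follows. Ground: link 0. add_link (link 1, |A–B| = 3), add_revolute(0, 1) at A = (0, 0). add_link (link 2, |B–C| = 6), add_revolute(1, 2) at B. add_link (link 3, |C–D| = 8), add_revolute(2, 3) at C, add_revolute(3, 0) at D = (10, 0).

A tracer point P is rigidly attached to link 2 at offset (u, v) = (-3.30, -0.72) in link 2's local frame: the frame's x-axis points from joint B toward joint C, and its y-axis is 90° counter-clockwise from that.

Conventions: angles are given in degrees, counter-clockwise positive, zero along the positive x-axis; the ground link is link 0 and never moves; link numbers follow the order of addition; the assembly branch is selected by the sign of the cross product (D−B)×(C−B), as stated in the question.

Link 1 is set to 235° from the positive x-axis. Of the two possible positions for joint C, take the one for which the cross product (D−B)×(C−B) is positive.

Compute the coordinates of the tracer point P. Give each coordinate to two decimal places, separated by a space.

A=(0,0), D=(10.00,0)
B = A + 3.00·(cos235°, sin235°) = (-1.7207, -2.4575)
|BD| = 11.9756
circle(B,6.00) ∩ circle(D,8.00): a=4.8187, h=3.5749
  candidates: C₊=(2.2619,2.0302) cross=42.811; C₋=(3.7291,-4.9674) cross=-42.811
  branch + wants cross > 0 → take C=(2.2619,2.0302) (cross=42.811)
ex = (C−B)/|BC| = (0.6638,0.7479); ey = (-0.7479,0.6638)
P = B + -3.30·ex + -0.72·ey = (-3.3727,-5.4036)

-3.37 -5.40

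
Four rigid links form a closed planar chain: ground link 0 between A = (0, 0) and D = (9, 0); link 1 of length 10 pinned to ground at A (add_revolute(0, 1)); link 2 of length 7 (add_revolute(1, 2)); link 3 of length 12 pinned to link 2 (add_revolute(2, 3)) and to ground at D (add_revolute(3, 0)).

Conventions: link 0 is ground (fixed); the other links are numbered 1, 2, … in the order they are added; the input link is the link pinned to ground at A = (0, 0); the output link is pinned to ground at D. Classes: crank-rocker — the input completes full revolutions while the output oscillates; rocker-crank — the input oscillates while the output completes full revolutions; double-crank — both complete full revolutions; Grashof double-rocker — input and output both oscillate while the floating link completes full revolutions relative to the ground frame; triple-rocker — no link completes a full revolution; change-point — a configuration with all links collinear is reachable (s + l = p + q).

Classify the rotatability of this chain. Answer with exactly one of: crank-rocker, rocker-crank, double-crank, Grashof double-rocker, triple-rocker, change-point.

lengths: ground=9, input=10, coupler=7, output=12
sorted: s=7 (shortest), l=12 (longest), p+q=19
s + l = 19 vs p + q = 19
s + l = p + q → change-point (collinear configuration reachable)

change-point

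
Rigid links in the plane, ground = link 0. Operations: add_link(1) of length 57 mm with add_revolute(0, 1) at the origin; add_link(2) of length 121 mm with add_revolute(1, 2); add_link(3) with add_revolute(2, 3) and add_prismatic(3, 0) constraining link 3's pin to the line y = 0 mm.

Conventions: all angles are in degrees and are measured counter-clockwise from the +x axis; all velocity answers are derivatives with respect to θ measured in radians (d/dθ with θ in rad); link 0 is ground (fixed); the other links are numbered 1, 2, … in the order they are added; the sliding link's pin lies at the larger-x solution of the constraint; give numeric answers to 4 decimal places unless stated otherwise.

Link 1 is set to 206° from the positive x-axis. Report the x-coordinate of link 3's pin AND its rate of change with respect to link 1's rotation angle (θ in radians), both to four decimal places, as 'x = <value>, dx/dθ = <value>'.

geometry: r = 57 mm, L = 121 mm, e = 0 mm
crank pin P = (r cos θ, r sin θ) = (-51.231261, -24.987155)
h = r sin θ − e = -24.987155 − 0 = -24.987155
x = r cos θ + √(L² − h²) = -51.231261 + 118.391900 = 67.160640
dx/dθ = −r sin θ − h·r cos θ/√(L² − h²) (θ in radians; h = -24.987155) = 14.174562

x = 67.1606, dx/dθ = 14.1746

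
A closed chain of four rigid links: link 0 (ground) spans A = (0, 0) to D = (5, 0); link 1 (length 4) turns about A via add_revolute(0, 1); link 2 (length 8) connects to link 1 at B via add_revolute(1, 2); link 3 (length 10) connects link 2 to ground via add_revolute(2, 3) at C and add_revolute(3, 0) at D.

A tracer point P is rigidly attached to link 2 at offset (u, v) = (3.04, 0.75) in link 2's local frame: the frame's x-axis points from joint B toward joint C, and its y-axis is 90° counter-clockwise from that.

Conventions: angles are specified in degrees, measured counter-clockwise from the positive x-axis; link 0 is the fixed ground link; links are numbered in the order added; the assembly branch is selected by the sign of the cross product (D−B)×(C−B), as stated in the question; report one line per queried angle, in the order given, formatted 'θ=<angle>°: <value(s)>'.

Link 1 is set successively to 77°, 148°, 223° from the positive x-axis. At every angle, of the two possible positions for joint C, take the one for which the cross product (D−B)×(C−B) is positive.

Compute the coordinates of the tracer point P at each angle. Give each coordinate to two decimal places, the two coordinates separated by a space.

A=(0,0), D=(5.00,0)
θ=77°: B = A + 4.00·(cos77°, sin77°) = (0.8998, 3.8975)
θ=77°: |BD| = 5.6570
θ=77°: circle(B,8.00) ∩ circle(D,10.00): a=-0.3534, h=7.9922
θ=77°:   candidates: C₊=(6.1500,9.9337) cross=45.212; C₋=(-4.8626,-1.6518) cross=-45.212
θ=77°:   branch + wants cross > 0 → take C=(6.1500,9.9337) (cross=45.212)
θ=77°: ex = (C−B)/|BC| = (0.6563,0.7545); ey = (-0.7545,0.6563)
θ=77°: P = B + 3.04·ex + 0.75·ey = (2.3290,6.6834)
θ=148°: B = A + 4.00·(cos148°, sin148°) = (-3.3922, 2.1197)
θ=148°: |BD| = 8.6557
θ=148°: circle(B,8.00) ∩ circle(D,10.00): a=2.2483, h=7.6776
θ=148°:   candidates: C₊=(0.6678,9.0129) cross=66.455; C₋=(-3.0925,-5.8747) cross=-66.455
θ=148°:   branch + wants cross > 0 → take C=(0.6678,9.0129) (cross=66.455)
θ=148°: ex = (C−B)/|BC| = (0.5075,0.8617); ey = (-0.8617,0.5075)
θ=148°: P = B + 3.04·ex + 0.75·ey = (-2.4956,5.1197)
θ=223°: B = A + 4.00·(cos223°, sin223°) = (-2.9254, -2.7280)
θ=223°: |BD| = 8.3818
θ=223°: circle(B,8.00) ∩ circle(D,10.00): a=2.0434, h=7.7346
θ=223°:   candidates: C₊=(-3.5107,5.2506) cross=64.830; C₋=(1.5241,-9.3765) cross=-64.830
θ=223°:   branch + wants cross > 0 → take C=(-3.5107,5.2506) (cross=64.830)
θ=223°: ex = (C−B)/|BC| = (-0.0732,0.9973); ey = (-0.9973,-0.0732)
θ=223°: P = B + 3.04·ex + 0.75·ey = (-3.8958,0.2490)

θ=77°: 2.33 6.68
θ=148°: -2.50 5.12
θ=223°: -3.90 0.25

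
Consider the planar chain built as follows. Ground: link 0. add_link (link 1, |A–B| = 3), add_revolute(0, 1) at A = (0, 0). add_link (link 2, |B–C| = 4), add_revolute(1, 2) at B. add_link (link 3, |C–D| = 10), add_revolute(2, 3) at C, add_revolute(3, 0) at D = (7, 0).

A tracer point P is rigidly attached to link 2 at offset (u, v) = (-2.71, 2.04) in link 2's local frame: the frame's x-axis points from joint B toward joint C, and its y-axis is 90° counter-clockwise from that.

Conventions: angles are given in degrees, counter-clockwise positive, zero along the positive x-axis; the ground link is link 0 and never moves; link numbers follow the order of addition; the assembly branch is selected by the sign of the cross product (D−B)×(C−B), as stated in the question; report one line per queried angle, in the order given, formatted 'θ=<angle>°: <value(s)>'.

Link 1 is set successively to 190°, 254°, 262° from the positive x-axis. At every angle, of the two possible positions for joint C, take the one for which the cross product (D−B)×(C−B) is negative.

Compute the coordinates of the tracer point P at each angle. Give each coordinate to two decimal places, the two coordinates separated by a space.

A=(0,0), D=(7.00,0)
θ=190°: B = A + 3.00·(cos190°, sin190°) = (-2.9544, -0.5209)
θ=190°: |BD| = 9.9680
θ=190°: circle(B,4.00) ∩ circle(D,10.00): a=0.7706, h=3.9251
θ=190°:   candidates: C₊=(-2.3900,3.4390) cross=39.125; C₋=(-1.9798,-4.4004) cross=-39.125
θ=190°:   branch - wants cross < 0 → take C=(-1.9798,-4.4004) (cross=-39.125)
θ=190°: ex = (C−B)/|BC| = (0.2437,-0.9699); ey = (0.9699,0.2437)
θ=190°: P = B + -2.71·ex + 2.04·ey = (-1.6362,2.6044)
θ=254°: B = A + 3.00·(cos254°, sin254°) = (-0.8269, -2.8838)
θ=254°: |BD| = 8.3413
θ=254°: circle(B,4.00) ∩ circle(D,10.00): a=-0.8646, h=3.9054
θ=254°:   candidates: C₊=(-2.9884,0.4819) cross=32.576; C₋=(-0.2880,-6.8473) cross=-32.576
θ=254°:   branch - wants cross < 0 → take C=(-0.2880,-6.8473) (cross=-32.576)
θ=254°: ex = (C−B)/|BC| = (0.1347,-0.9909); ey = (0.9909,0.1347)
θ=254°: P = B + -2.71·ex + 2.04·ey = (0.8293,0.0764)
θ=262°: B = A + 3.00·(cos262°, sin262°) = (-0.4175, -2.9708)
θ=262°: |BD| = 7.9903
θ=262°: circle(B,4.00) ∩ circle(D,10.00): a=-1.2612, h=3.7960
θ=262°:   candidates: C₊=(-2.9996,0.0841) cross=30.331; C₋=(-0.1770,-6.9636) cross=-30.331
θ=262°:   branch - wants cross < 0 → take C=(-0.1770,-6.9636) (cross=-30.331)
θ=262°: ex = (C−B)/|BC| = (0.0601,-0.9982); ey = (0.9982,0.0601)
θ=262°: P = B + -2.71·ex + 2.04·ey = (1.4558,-0.1430)

θ=190°: -1.64 2.60
θ=254°: 0.83 0.08
θ=262°: 1.46 -0.14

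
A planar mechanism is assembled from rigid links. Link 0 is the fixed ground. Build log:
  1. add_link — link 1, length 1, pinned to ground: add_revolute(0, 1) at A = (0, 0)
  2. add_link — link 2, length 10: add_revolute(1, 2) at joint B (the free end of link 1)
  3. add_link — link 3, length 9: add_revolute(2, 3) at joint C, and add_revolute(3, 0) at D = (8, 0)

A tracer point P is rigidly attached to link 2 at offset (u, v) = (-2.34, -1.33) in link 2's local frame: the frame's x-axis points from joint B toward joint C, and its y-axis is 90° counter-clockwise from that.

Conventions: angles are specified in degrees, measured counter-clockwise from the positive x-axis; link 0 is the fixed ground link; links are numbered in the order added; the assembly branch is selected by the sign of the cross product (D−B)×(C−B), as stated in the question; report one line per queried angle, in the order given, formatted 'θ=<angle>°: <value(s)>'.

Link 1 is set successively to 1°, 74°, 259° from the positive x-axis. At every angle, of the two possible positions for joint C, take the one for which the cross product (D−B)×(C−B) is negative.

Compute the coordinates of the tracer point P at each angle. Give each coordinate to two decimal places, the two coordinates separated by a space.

A=(0,0), D=(8.00,0)
θ=1°: B = A + 1.00·(cos1°, sin1°) = (0.9998, 0.0175)
θ=1°: |BD| = 7.0002
θ=1°: circle(B,10.00) ∩ circle(D,9.00): a=4.8572, h=8.7411
θ=1°:   candidates: C₊=(5.8788,8.7465) cross=61.190; C₋=(5.8352,-8.7358) cross=-61.190
θ=1°:   branch - wants cross < 0 → take C=(5.8352,-8.7358) (cross=-61.190)
θ=1°: ex = (C−B)/|BC| = (0.4835,-0.8753); ey = (0.8753,0.4835)
θ=1°: P = B + -2.34·ex + -1.33·ey = (-1.2958,1.4226)
θ=74°: B = A + 1.00·(cos74°, sin74°) = (0.2756, 0.9613)
θ=74°: |BD| = 7.7839
θ=74°: circle(B,10.00) ∩ circle(D,9.00): a=5.1124, h=8.5944
θ=74°:   candidates: C₊=(6.4103,8.8585) cross=66.898; C₋=(4.2876,-8.1987) cross=-66.898
θ=74°:   branch - wants cross < 0 → take C=(4.2876,-8.1987) (cross=-66.898)
θ=74°: ex = (C−B)/|BC| = (0.4012,-0.9160); ey = (0.9160,0.4012)
θ=74°: P = B + -2.34·ex + -1.33·ey = (-1.8814,2.5711)
θ=259°: B = A + 1.00·(cos259°, sin259°) = (-0.1908, -0.9816)
θ=259°: |BD| = 8.2494
θ=259°: circle(B,10.00) ∩ circle(D,9.00): a=5.2763, h=8.4947
θ=259°:   candidates: C₊=(4.0372,8.0806) cross=70.077; C₋=(6.0588,-8.7882) cross=-70.077
θ=259°:   branch - wants cross < 0 → take C=(6.0588,-8.7882) (cross=-70.077)
θ=259°: ex = (C−B)/|BC| = (0.6250,-0.7807); ey = (0.7807,0.6250)
θ=259°: P = B + -2.34·ex + -1.33·ey = (-2.6915,0.0139)

θ=1°: -1.30 1.42
θ=74°: -1.88 2.57
θ=259°: -2.69 0.01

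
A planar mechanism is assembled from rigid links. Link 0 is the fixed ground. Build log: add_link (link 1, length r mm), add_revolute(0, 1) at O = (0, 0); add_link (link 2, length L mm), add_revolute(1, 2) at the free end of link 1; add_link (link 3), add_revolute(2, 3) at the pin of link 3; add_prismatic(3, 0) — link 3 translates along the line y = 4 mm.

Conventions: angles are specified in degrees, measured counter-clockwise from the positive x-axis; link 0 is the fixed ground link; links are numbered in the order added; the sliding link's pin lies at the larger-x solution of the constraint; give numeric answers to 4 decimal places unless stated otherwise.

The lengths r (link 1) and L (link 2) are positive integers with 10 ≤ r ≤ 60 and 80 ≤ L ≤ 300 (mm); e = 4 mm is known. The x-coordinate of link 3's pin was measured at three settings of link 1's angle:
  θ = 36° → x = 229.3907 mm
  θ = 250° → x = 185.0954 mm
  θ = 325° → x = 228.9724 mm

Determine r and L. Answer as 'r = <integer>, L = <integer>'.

constraint per measurement: (x − r cos θ)² + (r sin θ − e)² = L²
subtracting the θ₁ and θ₂ equations cancels the r² and L² terms:
r = (x₁² − x₂²) / (2[(x₁cos θ₁ + e sin θ₁) − (x₂cos θ₂ + e sin θ₂)]) = 36.0000 → r = 36
L² = (x₁ − r cos θ₁)² + (r sin θ₁ − e)² = 40400.9809 → L = 201.0000 → L = 201
check at θ₃=325°: x = 228.9724 (printed 228.9724) ✓

r = 36, L = 201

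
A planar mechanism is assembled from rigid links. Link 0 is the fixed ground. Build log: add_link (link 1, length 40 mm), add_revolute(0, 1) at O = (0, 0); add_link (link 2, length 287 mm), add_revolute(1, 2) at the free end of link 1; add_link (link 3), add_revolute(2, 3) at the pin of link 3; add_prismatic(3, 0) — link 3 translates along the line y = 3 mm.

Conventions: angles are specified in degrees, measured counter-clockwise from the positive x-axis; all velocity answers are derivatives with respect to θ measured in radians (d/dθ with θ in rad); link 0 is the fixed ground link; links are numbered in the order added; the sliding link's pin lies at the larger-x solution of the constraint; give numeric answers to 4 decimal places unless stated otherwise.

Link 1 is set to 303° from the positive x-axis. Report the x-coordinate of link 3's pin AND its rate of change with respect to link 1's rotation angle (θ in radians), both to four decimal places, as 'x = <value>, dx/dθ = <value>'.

geometry: r = 40 mm, L = 287 mm, e = 3 mm
crank pin P = (r cos θ, r sin θ) = (21.785561, -33.546823)
h = r sin θ − e = -33.546823 − 3 = -36.546823
x = r cos θ + √(L² − h²) = 21.785561 + 284.663538 = 306.449099
dx/dθ = −r sin θ − h·r cos θ/√(L² − h²) (θ in radians; h = -36.546823) = 36.343785

x = 306.4491, dx/dθ = 36.3438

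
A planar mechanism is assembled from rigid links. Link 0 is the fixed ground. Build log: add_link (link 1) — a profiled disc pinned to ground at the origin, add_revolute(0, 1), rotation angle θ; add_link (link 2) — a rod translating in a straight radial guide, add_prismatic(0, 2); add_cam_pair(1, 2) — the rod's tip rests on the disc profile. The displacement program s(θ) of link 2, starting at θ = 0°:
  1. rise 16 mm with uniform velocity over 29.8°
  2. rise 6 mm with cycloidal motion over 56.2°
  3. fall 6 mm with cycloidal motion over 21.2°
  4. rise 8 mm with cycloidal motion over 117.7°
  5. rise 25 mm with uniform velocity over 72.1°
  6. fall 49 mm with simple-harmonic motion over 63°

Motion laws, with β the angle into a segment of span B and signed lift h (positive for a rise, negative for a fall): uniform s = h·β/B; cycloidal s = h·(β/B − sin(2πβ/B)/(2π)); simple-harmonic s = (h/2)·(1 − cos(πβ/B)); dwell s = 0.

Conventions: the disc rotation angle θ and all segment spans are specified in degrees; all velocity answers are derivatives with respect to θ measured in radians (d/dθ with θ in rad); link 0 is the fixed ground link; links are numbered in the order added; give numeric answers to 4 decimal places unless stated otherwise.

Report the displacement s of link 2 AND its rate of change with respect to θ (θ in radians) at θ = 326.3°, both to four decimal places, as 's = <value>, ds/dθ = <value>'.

seg 1 [0°–29.8°] uniform, h=16: full span → s += 16 → s = 16.0000
seg 2 [29.8°–86°] cycloidal, h=6: full span → s += 6 → s = 22.0000
seg 3 [86°–107.2°] cycloidal, h=-6: full span → s += -6 → s = 16.0000
seg 4 [107.2°–224.9°] cycloidal, h=8: full span → s += 8 → s = 24.0000
seg 5 [224.9°–297°] uniform, h=25: full span → s += 25 → s = 49.0000
seg 6 [297°–360°] simple-harmonic, h=-49: θ=326.3° here. β=29.3, B=63. -49/2·(1 − cos(π·0.4651)) = -21.8176 → s = 27.1824
velocity in seg [297°–360°] (simple-harmonic), θ in radians: β = 29.3° = 0.5114 rad, B = 63° = 1.0996 rad; ds/dθ = (πh/(2B)) sin(πβ/B) = (π·(-49)/(2·1.0996)) sin(π·0.4651) = -69.579180 mm/rad

s = 27.1824, ds/dθ = -69.5792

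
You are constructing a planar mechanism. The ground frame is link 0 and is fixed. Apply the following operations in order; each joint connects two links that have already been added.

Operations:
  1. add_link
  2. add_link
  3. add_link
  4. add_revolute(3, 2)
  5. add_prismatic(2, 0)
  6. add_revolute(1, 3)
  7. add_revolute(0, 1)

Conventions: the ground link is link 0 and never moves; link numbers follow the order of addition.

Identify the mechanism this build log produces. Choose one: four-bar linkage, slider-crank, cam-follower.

links: 4 (incl. ground); joints: 3 revolute, 1 prismatic, 0 higher (cam) pair, forming one closed loop
4 links, 3 revolutes + 1 prismatic in one loop → slider-crank

slider-crank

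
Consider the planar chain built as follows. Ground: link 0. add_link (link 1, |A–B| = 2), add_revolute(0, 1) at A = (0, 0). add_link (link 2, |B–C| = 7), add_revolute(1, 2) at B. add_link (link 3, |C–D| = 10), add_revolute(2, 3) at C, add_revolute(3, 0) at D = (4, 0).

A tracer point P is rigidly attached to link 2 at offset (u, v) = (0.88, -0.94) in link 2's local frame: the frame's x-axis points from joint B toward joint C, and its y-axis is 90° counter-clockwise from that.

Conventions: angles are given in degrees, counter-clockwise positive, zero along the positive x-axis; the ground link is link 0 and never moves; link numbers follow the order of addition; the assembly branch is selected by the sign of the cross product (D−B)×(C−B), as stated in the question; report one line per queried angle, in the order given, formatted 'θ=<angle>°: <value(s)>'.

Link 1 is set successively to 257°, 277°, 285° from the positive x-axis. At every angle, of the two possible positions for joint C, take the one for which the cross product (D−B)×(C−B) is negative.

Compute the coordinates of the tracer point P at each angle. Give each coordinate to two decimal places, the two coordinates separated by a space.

A=(0,0), D=(4.00,0)
θ=257°: B = A + 2.00·(cos257°, sin257°) = (-0.4499, -1.9487)
θ=257°: |BD| = 4.8579
θ=257°: circle(B,7.00) ∩ circle(D,10.00): a=-2.8202, h=6.4067
θ=257°:   candidates: C₊=(-5.6033,2.7886) cross=31.123; C₋=(-0.4632,-8.9487) cross=-31.123
θ=257°:   branch - wants cross < 0 → take C=(-0.4632,-8.9487) (cross=-31.123)
θ=257°: ex = (C−B)/|BC| = (-0.0019,-1.0000); ey = (1.0000,-0.0019)
θ=257°: P = B + 0.88·ex + -0.94·ey = (-1.3916,-2.8270)
θ=277°: B = A + 2.00·(cos277°, sin277°) = (0.2437, -1.9851)
θ=277°: |BD| = 4.2485
θ=277°: circle(B,7.00) ∩ circle(D,10.00): a=-3.8778, h=5.8278
θ=277°:   candidates: C₊=(-5.9077,1.3555) cross=24.759; C₋=(-0.4618,-8.9494) cross=-24.759
θ=277°:   branch - wants cross < 0 → take C=(-0.4618,-8.9494) (cross=-24.759)
θ=277°: ex = (C−B)/|BC| = (-0.1008,-0.9949); ey = (0.9949,-0.1008)
θ=277°: P = B + 0.88·ex + -0.94·ey = (-0.7802,-2.7659)
θ=285°: B = A + 2.00·(cos285°, sin285°) = (0.5176, -1.9319)
θ=285°: |BD| = 3.9823
θ=285°: circle(B,7.00) ∩ circle(D,10.00): a=-4.4121, h=5.4344
θ=285°:   candidates: C₊=(-5.9769,0.6800) cross=21.642; C₋=(-0.7043,-8.8244) cross=-21.642
θ=285°:   branch - wants cross < 0 → take C=(-0.7043,-8.8244) (cross=-21.642)
θ=285°: ex = (C−B)/|BC| = (-0.1746,-0.9846); ey = (0.9846,-0.1746)
θ=285°: P = B + 0.88·ex + -0.94·ey = (-0.5615,-2.6343)

θ=257°: -1.39 -2.83
θ=277°: -0.78 -2.77
θ=285°: -0.56 -2.63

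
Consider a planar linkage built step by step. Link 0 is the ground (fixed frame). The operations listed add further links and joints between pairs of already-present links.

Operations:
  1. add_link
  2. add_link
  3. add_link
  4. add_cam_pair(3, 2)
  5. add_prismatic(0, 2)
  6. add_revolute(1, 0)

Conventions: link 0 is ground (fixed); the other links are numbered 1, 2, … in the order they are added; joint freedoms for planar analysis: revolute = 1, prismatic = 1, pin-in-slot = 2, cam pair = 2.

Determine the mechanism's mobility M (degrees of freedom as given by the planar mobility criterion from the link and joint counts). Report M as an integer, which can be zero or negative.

link 0 = ground. State L|J1|J2 = 1|0|0
+link1  2|0|0
+link2  3|0|0
+link3  4|0|0
C(3,2) f=2→J2  4|0|1
P(0,2) f=1→J1  4|1|1
R(1,0) f=1→J1  4|2|1
M = 3(4−1)−2·2−1 = 9−4−1 = 4

M = 4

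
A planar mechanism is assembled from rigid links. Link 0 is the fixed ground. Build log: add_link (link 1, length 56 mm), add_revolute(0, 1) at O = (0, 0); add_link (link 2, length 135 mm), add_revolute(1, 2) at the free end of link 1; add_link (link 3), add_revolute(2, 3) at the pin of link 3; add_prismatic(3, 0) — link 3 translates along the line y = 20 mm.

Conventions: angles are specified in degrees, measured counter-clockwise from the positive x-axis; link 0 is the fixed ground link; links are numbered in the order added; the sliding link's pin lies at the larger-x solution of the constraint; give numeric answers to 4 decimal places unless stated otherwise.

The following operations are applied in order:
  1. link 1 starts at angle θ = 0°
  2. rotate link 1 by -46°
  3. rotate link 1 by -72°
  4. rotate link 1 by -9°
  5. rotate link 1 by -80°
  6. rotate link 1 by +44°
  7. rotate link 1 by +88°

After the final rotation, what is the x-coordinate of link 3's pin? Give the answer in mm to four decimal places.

geometry: r = 56 mm, L = 135 mm, e = 20 mm; θ starts at 0°
rotate link 1 by -46°: θ ← 0° -46° = -46°
rotate link 1 by -72°: θ ← -46° -72° = -118°
rotate link 1 by -9°: θ ← -118° -9° = -127°
rotate link 1 by -80°: θ ← -127° -80° = -207°
rotate link 1 by +44°: θ ← -207° +44° = -163°
rotate link 1 by +88°: θ ← -163° +88° = -75°
crank pin P = (r cos θ, r sin θ) = (14.493867, -54.091846)
h = r sin θ − e = -54.091846 − 20 = -74.091846
x = r cos θ + √(L² − h²) = 14.493867 + 112.851222 = 127.345089

127.3451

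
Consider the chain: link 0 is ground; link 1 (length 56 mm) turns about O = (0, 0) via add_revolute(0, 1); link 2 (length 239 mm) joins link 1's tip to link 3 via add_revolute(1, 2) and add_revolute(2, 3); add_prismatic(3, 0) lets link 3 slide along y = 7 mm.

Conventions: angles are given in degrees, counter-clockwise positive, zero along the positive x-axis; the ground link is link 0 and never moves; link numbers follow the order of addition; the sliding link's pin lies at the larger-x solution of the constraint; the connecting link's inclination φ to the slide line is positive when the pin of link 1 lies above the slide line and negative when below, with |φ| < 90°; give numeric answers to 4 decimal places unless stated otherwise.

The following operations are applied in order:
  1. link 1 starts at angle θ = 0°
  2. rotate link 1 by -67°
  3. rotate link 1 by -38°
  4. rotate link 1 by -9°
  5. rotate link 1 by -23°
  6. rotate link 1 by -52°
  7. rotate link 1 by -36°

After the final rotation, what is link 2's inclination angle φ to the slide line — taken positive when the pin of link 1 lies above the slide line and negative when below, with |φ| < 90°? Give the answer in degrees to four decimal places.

geometry: r = 56 mm, L = 239 mm, e = 7 mm; θ starts at 0°
rotate link 1 by -67°: θ ← 0° -67° = -67°
rotate link 1 by -38°: θ ← -67° -38° = -105°
rotate link 1 by -9°: θ ← -105° -9° = -114°
rotate link 1 by -23°: θ ← -114° -23° = -137°
rotate link 1 by -52°: θ ← -137° -52° = -189°
rotate link 1 by -36°: θ ← -189° -36° = -225°
h = r sin θ − e = 39.597980 − 7 = 32.597980
sin φ = h / L = 32.597980 / 239 = 0.13639322
φ = arcsin(0.13639322) = 7.839191°

7.8392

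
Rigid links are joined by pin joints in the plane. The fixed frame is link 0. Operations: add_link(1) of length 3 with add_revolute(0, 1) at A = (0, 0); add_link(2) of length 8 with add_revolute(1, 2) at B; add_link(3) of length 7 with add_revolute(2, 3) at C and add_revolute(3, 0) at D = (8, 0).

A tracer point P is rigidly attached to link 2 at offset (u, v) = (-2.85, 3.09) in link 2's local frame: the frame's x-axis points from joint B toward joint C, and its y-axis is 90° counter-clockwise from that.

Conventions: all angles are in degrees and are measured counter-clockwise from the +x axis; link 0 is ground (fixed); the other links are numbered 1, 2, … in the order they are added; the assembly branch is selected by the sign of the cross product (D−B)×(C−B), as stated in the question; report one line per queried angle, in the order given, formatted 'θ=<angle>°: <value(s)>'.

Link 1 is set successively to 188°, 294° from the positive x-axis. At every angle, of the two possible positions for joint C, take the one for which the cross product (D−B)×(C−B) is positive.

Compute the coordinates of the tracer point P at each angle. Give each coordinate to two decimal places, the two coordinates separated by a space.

A=(0,0), D=(8.00,0)
θ=188°: B = A + 3.00·(cos188°, sin188°) = (-2.9708, -0.4175)
θ=188°: |BD| = 10.9787
θ=188°: circle(B,8.00) ∩ circle(D,7.00): a=6.1725, h=5.0892
θ=188°:   candidates: C₊=(3.0037,4.9028) cross=55.873; C₋=(3.3908,-5.2683) cross=-55.873
θ=188°:   branch + wants cross > 0 → take C=(3.0037,4.9028) (cross=55.873)
θ=188°: ex = (C−B)/|BC| = (0.7468,0.6650); ey = (-0.6650,0.7468)
θ=188°: P = B + -2.85·ex + 3.09·ey = (-7.1542,-0.0052)
θ=294°: B = A + 3.00·(cos294°, sin294°) = (1.2202, -2.7406)
θ=294°: |BD| = 7.3128
θ=294°: circle(B,8.00) ∩ circle(D,7.00): a=4.6820, h=6.4868
θ=294°:   candidates: C₊=(3.1299,5.0281) cross=47.437; C₋=(7.9921,-7.0000) cross=-47.437
θ=294°:   branch + wants cross > 0 → take C=(3.1299,5.0281) (cross=47.437)
θ=294°: ex = (C−B)/|BC| = (0.2387,0.9711); ey = (-0.9711,0.2387)
θ=294°: P = B + -2.85·ex + 3.09·ey = (-2.4608,-4.7706)

θ=188°: -7.15 -0.01
θ=294°: -2.46 -4.77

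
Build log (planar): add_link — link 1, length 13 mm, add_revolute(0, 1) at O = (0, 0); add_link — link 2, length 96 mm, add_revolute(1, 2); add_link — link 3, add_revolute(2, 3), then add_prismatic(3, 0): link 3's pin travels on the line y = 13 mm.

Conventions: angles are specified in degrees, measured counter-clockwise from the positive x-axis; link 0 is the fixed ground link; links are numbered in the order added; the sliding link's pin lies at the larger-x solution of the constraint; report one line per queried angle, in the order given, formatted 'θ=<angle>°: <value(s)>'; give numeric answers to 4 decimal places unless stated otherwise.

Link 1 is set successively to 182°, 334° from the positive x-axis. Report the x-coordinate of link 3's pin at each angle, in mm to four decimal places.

geometry: r = 13 mm, L = 96 mm, e = 13 mm
θ=182°: crank pin P = (r cos θ, r sin θ) = (-12.992081, -0.453693)
θ=182°: h = r sin θ − e = -0.453693 − 13 = -13.453693
θ=182°: x = r cos θ + √(L² − h²) = -12.992081 + 95.052607 = 82.060526
θ=334°: crank pin P = (r cos θ, r sin θ) = (11.684323, -5.698825)
θ=334°: h = r sin θ − e = -5.698825 − 13 = -18.698825
θ=334°: x = r cos θ + √(L² − h²) = 11.684323 + 94.161319 = 105.845641

θ=182°: 82.0605
θ=334°: 105.8456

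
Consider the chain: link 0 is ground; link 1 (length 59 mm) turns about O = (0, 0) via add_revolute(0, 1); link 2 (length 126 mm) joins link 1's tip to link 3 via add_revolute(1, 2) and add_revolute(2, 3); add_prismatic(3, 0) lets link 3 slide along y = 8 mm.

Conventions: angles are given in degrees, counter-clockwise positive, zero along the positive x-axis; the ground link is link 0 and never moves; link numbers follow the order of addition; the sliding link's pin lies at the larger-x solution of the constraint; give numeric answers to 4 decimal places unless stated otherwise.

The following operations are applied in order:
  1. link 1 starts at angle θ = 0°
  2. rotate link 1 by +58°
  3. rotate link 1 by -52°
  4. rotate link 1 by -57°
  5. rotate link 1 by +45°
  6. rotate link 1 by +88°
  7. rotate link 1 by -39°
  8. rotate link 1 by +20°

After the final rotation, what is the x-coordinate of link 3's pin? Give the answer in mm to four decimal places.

geometry: r = 59 mm, L = 126 mm, e = 8 mm; θ starts at 0°
rotate link 1 by +58°: θ ← 0° +58° = 58°
rotate link 1 by -52°: θ ← 58° -52° = 6°
rotate link 1 by -57°: θ ← 6° -57° = -51°
rotate link 1 by +45°: θ ← -51° +45° = -6°
rotate link 1 by +88°: θ ← -6° +88° = 82°
rotate link 1 by -39°: θ ← 82° -39° = 43°
rotate link 1 by +20°: θ ← 43° +20° = 63°
crank pin P = (r cos θ, r sin θ) = (26.785439, 52.569385)
h = r sin θ − e = 52.569385 − 8 = 44.569385
x = r cos θ + √(L² − h²) = 26.785439 + 117.854020 = 144.639459

144.6395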